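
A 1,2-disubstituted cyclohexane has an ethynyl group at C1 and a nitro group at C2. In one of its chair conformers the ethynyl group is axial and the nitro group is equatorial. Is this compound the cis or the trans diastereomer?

C1 and C2 have opposite parity, so their axial bonds point in opposite directions.
With opposite-parity carbons, two substituents on the same face are one axial and one equatorial; opposite faces give both axial or both equatorial.
Here the groups are axial/equatorial → same face → cis.

cis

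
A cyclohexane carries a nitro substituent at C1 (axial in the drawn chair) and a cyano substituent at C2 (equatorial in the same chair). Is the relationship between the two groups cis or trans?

cis

C1 and C2 have opposite parity, so their axial bonds point in opposite directions.
With opposite-parity carbons, two substituents on the same face are one axial and one equatorial; opposite faces give both axial or both equatorial.
Here the groups are axial/equatorial → same face → cis.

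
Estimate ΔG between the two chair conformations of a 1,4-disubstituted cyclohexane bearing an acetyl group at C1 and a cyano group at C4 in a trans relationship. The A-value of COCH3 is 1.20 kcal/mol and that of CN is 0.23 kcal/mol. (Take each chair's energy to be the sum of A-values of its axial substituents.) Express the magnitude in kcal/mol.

C1 and C4 have opposite parity, so for the trans isomer the two substituents are e,e in one chair and a,a in the other.
Chair I (acetyl axial, cyano axial): E = 1.43 kcal/mol.
Chair II (acetyl equatorial, cyano equatorial): E = 0.00 kcal/mol.
ΔE = 1.43 − 0.00 = 1.43 kcal/mol; chair II is more stable.

1.43 kcal/mol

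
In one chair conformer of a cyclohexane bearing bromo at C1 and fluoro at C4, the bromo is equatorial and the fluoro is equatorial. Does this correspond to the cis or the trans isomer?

C1 and C4 have opposite parity, so their axial bonds point in opposite directions.
With opposite-parity carbons, two substituents on the same face are one axial and one equatorial; opposite faces give both axial or both equatorial.
Here the groups are equatorial/equatorial → opposite face → trans.

trans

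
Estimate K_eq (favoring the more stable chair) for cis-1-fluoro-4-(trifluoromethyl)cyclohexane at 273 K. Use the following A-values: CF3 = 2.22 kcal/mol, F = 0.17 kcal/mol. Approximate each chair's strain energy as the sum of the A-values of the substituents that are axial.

C1 and C4 have opposite parity, so for the cis isomer the two substituents are one axial and one equatorial in each chair.
Chair I (trifluoromethyl axial, fluoro equatorial): E = 2.22 kcal/mol; chair II (trifluoromethyl equatorial, fluoro axial): E = 0.17 kcal/mol.
ΔG = 2.05 kcal/mol between the two chairs.
K = exp(ΔG/RT) with R = 1.987×10⁻³ kcal mol⁻¹ K⁻¹ and T = 273 K gives K ≈ 43.8.

K ≈ 43.8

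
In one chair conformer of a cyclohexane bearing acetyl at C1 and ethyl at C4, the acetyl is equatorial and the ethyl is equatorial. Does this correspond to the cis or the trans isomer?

trans

C1 and C4 have opposite parity, so their axial bonds point in opposite directions.
With opposite-parity carbons, two substituents on the same face are one axial and one equatorial; opposite faces give both axial or both equatorial.
Here the groups are equatorial/equatorial → opposite face → trans.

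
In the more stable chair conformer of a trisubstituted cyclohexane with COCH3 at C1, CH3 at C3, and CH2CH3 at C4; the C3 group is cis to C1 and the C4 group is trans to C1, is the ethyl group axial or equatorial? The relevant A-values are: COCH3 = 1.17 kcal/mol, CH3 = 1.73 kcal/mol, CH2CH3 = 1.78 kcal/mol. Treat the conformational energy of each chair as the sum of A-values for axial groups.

Chair I (acetyl axial, methyl axial, ethyl axial): E = 4.68 kcal/mol.
Chair II (acetyl equatorial, methyl equatorial, ethyl equatorial): E = 0.00 kcal/mol.
Chair II is the more stable (lower-energy) conformer, and in that chair the ethyl group is equatorial.

equatorial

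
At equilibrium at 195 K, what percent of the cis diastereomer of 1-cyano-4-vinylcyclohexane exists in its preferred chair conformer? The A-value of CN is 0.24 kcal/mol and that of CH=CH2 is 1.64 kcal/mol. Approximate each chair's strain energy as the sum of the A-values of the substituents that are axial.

97.4%

C1 and C4 have opposite parity, so for the cis isomer the two substituents are one axial and one equatorial in each chair.
Chair I (cyano axial, vinyl equatorial): E = 0.24 kcal/mol; chair II (cyano equatorial, vinyl axial): E = 1.64 kcal/mol.
ΔG = 1.40 kcal/mol between the two chairs.
K = exp(ΔG/RT) with R = 1.987×10⁻³ kcal mol⁻¹ K⁻¹ and T = 195 K gives K ≈ 37.1.
Fraction in the lower-energy chair = K/(K+1) = 97.4%.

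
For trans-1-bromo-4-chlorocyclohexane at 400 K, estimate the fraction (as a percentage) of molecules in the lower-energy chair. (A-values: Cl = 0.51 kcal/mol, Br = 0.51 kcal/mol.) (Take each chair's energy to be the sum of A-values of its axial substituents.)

78.3%

C1 and C4 have opposite parity, so for the trans isomer the two substituents are e,e in one chair and a,a in the other.
Chair I (chloro axial, bromo axial): E = 1.02 kcal/mol; chair II (chloro equatorial, bromo equatorial): E = 0.00 kcal/mol.
ΔG = 1.02 kcal/mol between the two chairs.
K = exp(ΔG/RT) with R = 1.987×10⁻³ kcal mol⁻¹ K⁻¹ and T = 400 K gives K ≈ 3.61.
Fraction in the lower-energy chair = K/(K+1) = 78.3%.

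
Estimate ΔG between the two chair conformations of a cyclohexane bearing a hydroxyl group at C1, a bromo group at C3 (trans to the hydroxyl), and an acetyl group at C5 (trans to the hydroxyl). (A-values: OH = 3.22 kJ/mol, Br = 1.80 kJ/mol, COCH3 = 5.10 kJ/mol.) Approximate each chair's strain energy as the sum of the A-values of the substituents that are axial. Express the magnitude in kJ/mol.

Chair I (hydroxyl axial, bromo equatorial, acetyl equatorial): E = 3.22 kJ/mol.
Chair II (hydroxyl equatorial, bromo axial, acetyl axial): E = 6.90 kJ/mol.
ΔE = 6.90 − 3.22 = 3.68 kJ/mol; chair I is more stable.

3.68 kJ/mol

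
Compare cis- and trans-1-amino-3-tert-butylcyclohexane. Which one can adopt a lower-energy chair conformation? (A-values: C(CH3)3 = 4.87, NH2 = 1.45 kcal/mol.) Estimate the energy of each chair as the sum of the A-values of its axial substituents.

At 1,3 positions (parity same): cis → (e,e or a,a); trans → (a,e or e,a).
Best chair for cis: E = 0.00 kcal/mol; best chair for trans: E = 1.45 kcal/mol.
The cis isomer is lower by 1.45 kcal/mol.

cis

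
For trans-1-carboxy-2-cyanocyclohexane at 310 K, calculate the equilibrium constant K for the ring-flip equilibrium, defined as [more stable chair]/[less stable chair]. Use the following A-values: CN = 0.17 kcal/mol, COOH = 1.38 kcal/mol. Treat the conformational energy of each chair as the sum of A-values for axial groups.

C1 and C2 have opposite parity, so for the trans isomer the two substituents are e,e in one chair and a,a in the other.
Chair I (cyano axial, carboxyl axial): E = 1.55 kcal/mol; chair II (cyano equatorial, carboxyl equatorial): E = 0.00 kcal/mol.
ΔG = 1.55 kcal/mol between the two chairs.
K = exp(ΔG/RT) with R = 1.987×10⁻³ kcal mol⁻¹ K⁻¹ and T = 310 K gives K ≈ 12.4.

K ≈ 12.4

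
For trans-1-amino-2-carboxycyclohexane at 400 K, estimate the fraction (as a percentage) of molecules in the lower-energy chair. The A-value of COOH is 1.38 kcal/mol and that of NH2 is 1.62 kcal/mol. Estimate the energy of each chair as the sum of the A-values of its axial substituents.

C1 and C2 have opposite parity, so for the trans isomer the two substituents are e,e in one chair and a,a in the other.
Chair I (carboxyl axial, amino axial): E = 3.00 kcal/mol; chair II (carboxyl equatorial, amino equatorial): E = 0.00 kcal/mol.
ΔG = 3.00 kcal/mol between the two chairs.
K = exp(ΔG/RT) with R = 1.987×10⁻³ kcal mol⁻¹ K⁻¹ and T = 400 K gives K ≈ 43.6.
Fraction in the lower-energy chair = K/(K+1) = 97.8%.

97.8%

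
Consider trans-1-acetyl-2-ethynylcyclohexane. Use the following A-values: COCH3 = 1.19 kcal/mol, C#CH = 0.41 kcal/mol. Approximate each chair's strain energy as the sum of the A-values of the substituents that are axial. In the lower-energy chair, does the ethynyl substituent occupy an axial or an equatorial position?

C1 and C2 have opposite parity, so for the trans isomer the two substituents are e,e in one chair and a,a in the other.
Chair I (acetyl axial, ethynyl axial): E = 1.60 kcal/mol.
Chair II (acetyl equatorial, ethynyl equatorial): E = 0.00 kcal/mol.
Chair II is the more stable (lower-energy) conformer, and in that chair the ethynyl group is equatorial.

equatorial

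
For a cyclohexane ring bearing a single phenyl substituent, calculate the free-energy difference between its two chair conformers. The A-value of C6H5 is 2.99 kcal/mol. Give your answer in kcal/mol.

A monosubstituted cyclohexane has one chair with the phenyl group axial (E = A = 2.99 kcal/mol) and one with it equatorial (E = 0).
ΔE = 2.99 − 0 = 2.99 kcal/mol.

2.99 kcal/mol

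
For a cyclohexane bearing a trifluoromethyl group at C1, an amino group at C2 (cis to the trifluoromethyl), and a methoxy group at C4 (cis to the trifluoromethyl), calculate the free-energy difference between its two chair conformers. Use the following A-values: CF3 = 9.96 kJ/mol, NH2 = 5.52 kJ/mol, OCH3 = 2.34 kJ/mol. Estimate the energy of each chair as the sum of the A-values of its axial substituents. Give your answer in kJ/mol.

2.10 kJ/mol

Chair I (trifluoromethyl axial, amino equatorial, methoxy equatorial): E = 9.96 kJ/mol.
Chair II (trifluoromethyl equatorial, amino axial, methoxy axial): E = 7.86 kJ/mol.
ΔE = 9.96 − 7.86 = 2.10 kJ/mol; chair II is more stable.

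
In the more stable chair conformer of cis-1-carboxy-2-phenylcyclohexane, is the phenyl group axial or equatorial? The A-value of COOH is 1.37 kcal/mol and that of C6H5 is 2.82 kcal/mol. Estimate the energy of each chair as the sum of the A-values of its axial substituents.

C1 and C2 have opposite parity, so for the cis isomer the two substituents are one axial and one equatorial in each chair.
Chair I (carboxyl axial, phenyl equatorial): E = 1.37 kcal/mol.
Chair II (carboxyl equatorial, phenyl axial): E = 2.82 kcal/mol.
Chair I is the more stable (lower-energy) conformer, and in that chair the phenyl group is equatorial.

equatorial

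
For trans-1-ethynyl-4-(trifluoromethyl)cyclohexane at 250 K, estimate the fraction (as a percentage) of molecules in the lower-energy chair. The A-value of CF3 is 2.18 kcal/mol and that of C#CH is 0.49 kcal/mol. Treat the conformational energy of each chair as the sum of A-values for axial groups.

C1 and C4 have opposite parity, so for the trans isomer the two substituents are e,e in one chair and a,a in the other.
Chair I (trifluoromethyl axial, ethynyl axial): E = 2.67 kcal/mol; chair II (trifluoromethyl equatorial, ethynyl equatorial): E = 0.00 kcal/mol.
ΔG = 2.67 kcal/mol between the two chairs.
K = exp(ΔG/RT) with R = 1.987×10⁻³ kcal mol⁻¹ K⁻¹ and T = 250 K gives K ≈ 216.
Fraction in the lower-energy chair = K/(K+1) = 99.5%.

99.5%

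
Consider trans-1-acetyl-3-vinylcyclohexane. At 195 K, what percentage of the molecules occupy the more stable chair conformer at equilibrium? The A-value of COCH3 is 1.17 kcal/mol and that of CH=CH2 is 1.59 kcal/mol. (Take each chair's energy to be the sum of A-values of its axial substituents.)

C1 and C3 have the same parity, so for the trans isomer the two substituents are one axial and one equatorial in each chair.
Chair I (acetyl axial, vinyl equatorial): E = 1.17 kcal/mol; chair II (acetyl equatorial, vinyl axial): E = 1.59 kcal/mol.
ΔG = 0.42 kcal/mol between the two chairs.
K = exp(ΔG/RT) with R = 1.987×10⁻³ kcal mol⁻¹ K⁻¹ and T = 195 K gives K ≈ 2.96.
Fraction in the lower-energy chair = K/(K+1) = 74.7%.

74.7%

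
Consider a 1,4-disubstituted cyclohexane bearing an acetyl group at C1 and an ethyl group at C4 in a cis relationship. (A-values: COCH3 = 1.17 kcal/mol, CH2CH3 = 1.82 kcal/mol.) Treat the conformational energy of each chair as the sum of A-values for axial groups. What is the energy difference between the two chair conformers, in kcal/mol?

0.65 kcal/mol

C1 and C4 have opposite parity, so for the cis isomer the two substituents are one axial and one equatorial in each chair.
Chair I (acetyl axial, ethyl equatorial): E = 1.17 kcal/mol.
Chair II (acetyl equatorial, ethyl axial): E = 1.82 kcal/mol.
ΔE = 1.82 − 1.17 = 0.65 kcal/mol; chair I is more stable.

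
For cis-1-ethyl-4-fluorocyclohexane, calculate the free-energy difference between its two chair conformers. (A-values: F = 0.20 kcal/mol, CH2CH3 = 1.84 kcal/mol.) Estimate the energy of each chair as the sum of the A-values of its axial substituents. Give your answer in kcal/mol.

C1 and C4 have opposite parity, so for the cis isomer the two substituents are one axial and one equatorial in each chair.
Chair I (fluoro axial, ethyl equatorial): E = 0.20 kcal/mol.
Chair II (fluoro equatorial, ethyl axial): E = 1.84 kcal/mol.
ΔE = 1.84 − 0.20 = 1.64 kcal/mol; chair I is more stable.

1.64 kcal/mol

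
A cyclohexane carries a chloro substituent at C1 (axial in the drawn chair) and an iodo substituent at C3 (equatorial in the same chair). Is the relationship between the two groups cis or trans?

C1 and C3 have the same parity, so their axial bonds point in the same direction.
With same-parity carbons, two substituents on the same face are both axial or both equatorial; opposite faces give one of each.
Here the groups are axial/equatorial → opposite face → trans.

trans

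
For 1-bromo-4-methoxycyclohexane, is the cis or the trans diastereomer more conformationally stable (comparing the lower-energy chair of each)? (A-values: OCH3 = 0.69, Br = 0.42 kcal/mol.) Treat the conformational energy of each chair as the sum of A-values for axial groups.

trans

At 1,4 positions (parity opposite): cis → (a,e or e,a); trans → (e,e or a,a).
Best chair for cis: E = 0.42 kcal/mol; best chair for trans: E = 0.00 kcal/mol.
The trans isomer is lower by 0.42 kcal/mol.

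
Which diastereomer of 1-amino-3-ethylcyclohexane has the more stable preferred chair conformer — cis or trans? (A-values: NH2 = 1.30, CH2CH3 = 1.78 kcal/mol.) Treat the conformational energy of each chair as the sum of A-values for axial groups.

cis

At 1,3 positions (parity same): cis → (e,e or a,a); trans → (a,e or e,a).
Best chair for cis: E = 0.00 kcal/mol; best chair for trans: E = 1.30 kcal/mol.
The cis isomer is lower by 1.30 kcal/mol.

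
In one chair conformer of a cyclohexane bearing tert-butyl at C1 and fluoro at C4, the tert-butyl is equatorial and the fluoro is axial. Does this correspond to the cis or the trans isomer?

cis

C1 and C4 have opposite parity, so their axial bonds point in opposite directions.
With opposite-parity carbons, two substituents on the same face are one axial and one equatorial; opposite faces give both axial or both equatorial.
Here the groups are equatorial/axial → same face → cis.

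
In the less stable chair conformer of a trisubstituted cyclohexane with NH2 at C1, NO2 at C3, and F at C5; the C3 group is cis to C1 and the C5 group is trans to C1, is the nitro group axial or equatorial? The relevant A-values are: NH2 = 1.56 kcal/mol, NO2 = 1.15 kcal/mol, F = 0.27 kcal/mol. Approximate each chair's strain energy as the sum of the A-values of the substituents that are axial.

axial

Chair I (amino axial, nitro axial, fluoro equatorial): E = 2.71 kcal/mol.
Chair II (amino equatorial, nitro equatorial, fluoro axial): E = 0.27 kcal/mol.
Chair I is the less stable (higher-energy) conformer, and in that chair the nitro group is axial.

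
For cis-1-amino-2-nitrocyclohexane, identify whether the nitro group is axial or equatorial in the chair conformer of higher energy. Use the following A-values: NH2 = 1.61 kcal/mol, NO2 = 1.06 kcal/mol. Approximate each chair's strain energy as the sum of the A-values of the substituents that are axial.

C1 and C2 have opposite parity, so for the cis isomer the two substituents are one axial and one equatorial in each chair.
Chair I (amino axial, nitro equatorial): E = 1.61 kcal/mol.
Chair II (amino equatorial, nitro axial): E = 1.06 kcal/mol.
Chair I is the less stable (higher-energy) conformer, and in that chair the nitro group is equatorial.

equatorial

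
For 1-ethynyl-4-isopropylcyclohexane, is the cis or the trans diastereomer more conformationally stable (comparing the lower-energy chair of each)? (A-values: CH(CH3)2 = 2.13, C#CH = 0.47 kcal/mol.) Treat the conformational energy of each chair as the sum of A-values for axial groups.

At 1,4 positions (parity opposite): cis → (a,e or e,a); trans → (e,e or a,a).
Best chair for cis: E = 0.47 kcal/mol; best chair for trans: E = 0.00 kcal/mol.
The trans isomer is lower by 0.47 kcal/mol.

trans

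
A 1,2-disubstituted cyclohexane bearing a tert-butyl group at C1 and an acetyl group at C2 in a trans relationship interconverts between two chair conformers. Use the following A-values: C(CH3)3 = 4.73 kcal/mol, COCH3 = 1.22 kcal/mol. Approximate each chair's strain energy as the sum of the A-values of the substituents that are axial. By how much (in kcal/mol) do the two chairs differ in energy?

5.95 kcal/mol

C1 and C2 have opposite parity, so for the trans isomer the two substituents are e,e in one chair and a,a in the other.
Chair I (tert-butyl axial, acetyl axial): E = 5.95 kcal/mol.
Chair II (tert-butyl equatorial, acetyl equatorial): E = 0.00 kcal/mol.
ΔE = 5.95 − 0.00 = 5.95 kcal/mol; chair II is more stable.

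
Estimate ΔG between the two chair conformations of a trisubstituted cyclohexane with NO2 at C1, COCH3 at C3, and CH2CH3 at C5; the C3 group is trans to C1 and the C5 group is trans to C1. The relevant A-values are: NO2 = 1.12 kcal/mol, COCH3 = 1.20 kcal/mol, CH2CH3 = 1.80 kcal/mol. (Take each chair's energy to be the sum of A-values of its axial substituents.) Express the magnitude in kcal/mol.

1.88 kcal/mol

Chair I (nitro axial, acetyl equatorial, ethyl equatorial): E = 1.12 kcal/mol.
Chair II (nitro equatorial, acetyl axial, ethyl axial): E = 3.00 kcal/mol.
ΔE = 3.00 − 1.12 = 1.88 kcal/mol; chair I is more stable.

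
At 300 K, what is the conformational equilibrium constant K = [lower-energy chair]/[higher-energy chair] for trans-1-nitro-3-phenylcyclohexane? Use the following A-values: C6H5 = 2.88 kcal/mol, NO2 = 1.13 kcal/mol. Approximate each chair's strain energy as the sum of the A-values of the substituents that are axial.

C1 and C3 have the same parity, so for the trans isomer the two substituents are one axial and one equatorial in each chair.
Chair I (phenyl axial, nitro equatorial): E = 2.88 kcal/mol; chair II (phenyl equatorial, nitro axial): E = 1.13 kcal/mol.
ΔG = 1.75 kcal/mol between the two chairs.
K = exp(ΔG/RT) with R = 1.987×10⁻³ kcal mol⁻¹ K⁻¹ and T = 300 K gives K ≈ 18.8.

K ≈ 18.8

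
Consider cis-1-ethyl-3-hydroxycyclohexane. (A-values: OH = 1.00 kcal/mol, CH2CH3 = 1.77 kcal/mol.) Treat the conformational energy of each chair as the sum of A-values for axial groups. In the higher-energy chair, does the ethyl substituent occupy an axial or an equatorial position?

C1 and C3 have the same parity, so for the cis isomer the two substituents are e,e in one chair and a,a in the other.
Chair I (hydroxyl axial, ethyl axial): E = 2.77 kcal/mol.
Chair II (hydroxyl equatorial, ethyl equatorial): E = 0.00 kcal/mol.
Chair I is the less stable (higher-energy) conformer, and in that chair the ethyl group is axial.

axial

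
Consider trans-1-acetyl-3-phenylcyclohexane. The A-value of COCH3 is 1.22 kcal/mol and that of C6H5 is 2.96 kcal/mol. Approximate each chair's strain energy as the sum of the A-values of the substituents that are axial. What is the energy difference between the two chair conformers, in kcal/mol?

C1 and C3 have the same parity, so for the trans isomer the two substituents are one axial and one equatorial in each chair.
Chair I (acetyl axial, phenyl equatorial): E = 1.22 kcal/mol.
Chair II (acetyl equatorial, phenyl axial): E = 2.96 kcal/mol.
ΔE = 2.96 − 1.22 = 1.74 kcal/mol; chair I is more stable.

1.74 kcal/mol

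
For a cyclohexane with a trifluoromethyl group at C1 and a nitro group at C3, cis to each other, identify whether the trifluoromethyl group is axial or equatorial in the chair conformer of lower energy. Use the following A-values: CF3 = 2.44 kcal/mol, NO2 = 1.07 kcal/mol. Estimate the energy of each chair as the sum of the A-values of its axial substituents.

C1 and C3 have the same parity, so for the cis isomer the two substituents are e,e in one chair and a,a in the other.
Chair I (trifluoromethyl axial, nitro axial): E = 3.51 kcal/mol.
Chair II (trifluoromethyl equatorial, nitro equatorial): E = 0.00 kcal/mol.
Chair II is the more stable (lower-energy) conformer, and in that chair the trifluoromethyl group is equatorial.

equatorial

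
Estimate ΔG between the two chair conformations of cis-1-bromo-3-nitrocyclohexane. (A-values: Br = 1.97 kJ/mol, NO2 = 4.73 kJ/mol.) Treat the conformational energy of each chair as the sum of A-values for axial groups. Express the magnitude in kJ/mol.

C1 and C3 have the same parity, so for the cis isomer the two substituents are e,e in one chair and a,a in the other.
Chair I (bromo axial, nitro axial): E = 6.70 kJ/mol.
Chair II (bromo equatorial, nitro equatorial): E = 0.00 kJ/mol.
ΔE = 6.70 − 0.00 = 6.70 kJ/mol; chair II is more stable.

6.70 kJ/mol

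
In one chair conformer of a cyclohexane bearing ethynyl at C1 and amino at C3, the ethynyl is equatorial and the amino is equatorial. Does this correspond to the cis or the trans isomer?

cis

C1 and C3 have the same parity, so their axial bonds point in the same direction.
With same-parity carbons, two substituents on the same face are both axial or both equatorial; opposite faces give one of each.
Here the groups are equatorial/equatorial → same face → cis.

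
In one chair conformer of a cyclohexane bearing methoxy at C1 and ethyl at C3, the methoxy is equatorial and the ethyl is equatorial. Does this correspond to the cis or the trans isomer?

C1 and C3 have the same parity, so their axial bonds point in the same direction.
With same-parity carbons, two substituents on the same face are both axial or both equatorial; opposite faces give one of each.
Here the groups are equatorial/equatorial → same face → cis.

cis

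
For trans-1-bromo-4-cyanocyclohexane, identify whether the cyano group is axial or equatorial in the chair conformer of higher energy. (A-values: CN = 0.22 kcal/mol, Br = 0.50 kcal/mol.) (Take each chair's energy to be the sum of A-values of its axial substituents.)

axial

C1 and C4 have opposite parity, so for the trans isomer the two substituents are e,e in one chair and a,a in the other.
Chair I (cyano axial, bromo axial): E = 0.72 kcal/mol.
Chair II (cyano equatorial, bromo equatorial): E = 0.00 kcal/mol.
Chair I is the less stable (higher-energy) conformer, and in that chair the cyano group is axial.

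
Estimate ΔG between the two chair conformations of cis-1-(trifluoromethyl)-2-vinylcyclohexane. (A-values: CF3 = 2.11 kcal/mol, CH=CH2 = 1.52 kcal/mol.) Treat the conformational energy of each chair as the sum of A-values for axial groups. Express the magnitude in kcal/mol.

0.59 kcal/mol

C1 and C2 have opposite parity, so for the cis isomer the two substituents are one axial and one equatorial in each chair.
Chair I (trifluoromethyl axial, vinyl equatorial): E = 2.11 kcal/mol.
Chair II (trifluoromethyl equatorial, vinyl axial): E = 1.52 kcal/mol.
ΔE = 2.11 − 1.52 = 0.59 kcal/mol; chair II is more stable.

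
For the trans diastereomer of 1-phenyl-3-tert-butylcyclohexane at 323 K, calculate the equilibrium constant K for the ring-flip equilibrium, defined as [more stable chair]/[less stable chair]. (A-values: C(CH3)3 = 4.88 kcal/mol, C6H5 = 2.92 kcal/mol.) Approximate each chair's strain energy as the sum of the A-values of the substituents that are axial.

C1 and C3 have the same parity, so for the trans isomer the two substituents are one axial and one equatorial in each chair.
Chair I (tert-butyl axial, phenyl equatorial): E = 4.88 kcal/mol; chair II (tert-butyl equatorial, phenyl axial): E = 2.92 kcal/mol.
ΔG = 1.96 kcal/mol between the two chairs.
K = exp(ΔG/RT) with R = 1.987×10⁻³ kcal mol⁻¹ K⁻¹ and T = 323 K gives K ≈ 21.2.

K ≈ 21.2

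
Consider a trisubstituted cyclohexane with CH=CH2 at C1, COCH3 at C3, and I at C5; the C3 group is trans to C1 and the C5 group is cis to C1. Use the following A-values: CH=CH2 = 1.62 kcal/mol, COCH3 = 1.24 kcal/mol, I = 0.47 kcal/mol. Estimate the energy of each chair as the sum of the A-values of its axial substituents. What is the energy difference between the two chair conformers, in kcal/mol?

Chair I (vinyl axial, acetyl equatorial, iodo axial): E = 2.09 kcal/mol.
Chair II (vinyl equatorial, acetyl axial, iodo equatorial): E = 1.24 kcal/mol.
ΔE = 2.09 − 1.24 = 0.85 kcal/mol; chair II is more stable.

0.85 kcal/mol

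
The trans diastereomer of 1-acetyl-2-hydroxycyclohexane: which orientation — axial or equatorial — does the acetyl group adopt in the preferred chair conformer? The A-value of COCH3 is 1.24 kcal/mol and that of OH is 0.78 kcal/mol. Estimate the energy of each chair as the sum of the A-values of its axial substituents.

C1 and C2 have opposite parity, so for the trans isomer the two substituents are e,e in one chair and a,a in the other.
Chair I (acetyl axial, hydroxyl axial): E = 2.02 kcal/mol.
Chair II (acetyl equatorial, hydroxyl equatorial): E = 0.00 kcal/mol.
Chair II is the more stable (lower-energy) conformer, and in that chair the acetyl group is equatorial.

equatorial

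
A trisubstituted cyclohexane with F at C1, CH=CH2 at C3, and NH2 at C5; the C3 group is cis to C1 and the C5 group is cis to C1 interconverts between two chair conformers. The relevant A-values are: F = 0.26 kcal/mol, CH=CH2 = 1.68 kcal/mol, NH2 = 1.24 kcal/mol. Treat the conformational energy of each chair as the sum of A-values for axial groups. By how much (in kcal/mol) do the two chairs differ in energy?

3.18 kcal/mol

Chair I (fluoro axial, vinyl axial, amino axial): E = 3.18 kcal/mol.
Chair II (fluoro equatorial, vinyl equatorial, amino equatorial): E = 0.00 kcal/mol.
ΔE = 3.18 − 0.00 = 3.18 kcal/mol; chair II is more stable.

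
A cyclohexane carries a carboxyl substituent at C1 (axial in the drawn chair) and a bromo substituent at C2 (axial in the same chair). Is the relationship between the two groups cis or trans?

C1 and C2 have opposite parity, so their axial bonds point in opposite directions.
With opposite-parity carbons, two substituents on the same face are one axial and one equatorial; opposite faces give both axial or both equatorial.
Here the groups are axial/axial → opposite face → trans.

trans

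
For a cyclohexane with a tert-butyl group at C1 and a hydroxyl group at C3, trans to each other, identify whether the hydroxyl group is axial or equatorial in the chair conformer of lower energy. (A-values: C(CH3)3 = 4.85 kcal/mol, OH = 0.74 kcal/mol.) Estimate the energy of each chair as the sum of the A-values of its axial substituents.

C1 and C3 have the same parity, so for the trans isomer the two substituents are one axial and one equatorial in each chair.
Chair I (tert-butyl axial, hydroxyl equatorial): E = 4.85 kcal/mol.
Chair II (tert-butyl equatorial, hydroxyl axial): E = 0.74 kcal/mol.
Chair II is the more stable (lower-energy) conformer, and in that chair the hydroxyl group is axial.

axial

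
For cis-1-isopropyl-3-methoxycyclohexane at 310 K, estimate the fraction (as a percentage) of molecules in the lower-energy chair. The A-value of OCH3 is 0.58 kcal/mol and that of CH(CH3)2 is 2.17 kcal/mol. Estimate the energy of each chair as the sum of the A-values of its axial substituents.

C1 and C3 have the same parity, so for the cis isomer the two substituents are e,e in one chair and a,a in the other.
Chair I (methoxy axial, isopropyl axial): E = 2.75 kcal/mol; chair II (methoxy equatorial, isopropyl equatorial): E = 0.00 kcal/mol.
ΔG = 2.75 kcal/mol between the two chairs.
K = exp(ΔG/RT) with R = 1.987×10⁻³ kcal mol⁻¹ K⁻¹ and T = 310 K gives K ≈ 86.9.
Fraction in the lower-energy chair = K/(K+1) = 98.9%.

98.9%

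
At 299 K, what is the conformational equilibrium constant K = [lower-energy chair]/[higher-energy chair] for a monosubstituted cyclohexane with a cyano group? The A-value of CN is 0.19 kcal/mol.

K ≈ 1.38

One chair has the cyano group axial (E = 0.19 kcal/mol) and the other has it equatorial (E = 0).
ΔG = 0.19 kcal/mol between the two chairs.
K = exp(ΔG/RT) with R = 1.987×10⁻³ kcal mol⁻¹ K⁻¹ and T = 299 K gives K ≈ 1.38.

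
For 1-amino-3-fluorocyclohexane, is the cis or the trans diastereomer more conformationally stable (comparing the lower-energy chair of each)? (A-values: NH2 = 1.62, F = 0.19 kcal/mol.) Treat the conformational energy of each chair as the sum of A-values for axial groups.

cis

At 1,3 positions (parity same): cis → (e,e or a,a); trans → (a,e or e,a).
Best chair for cis: E = 0.00 kcal/mol; best chair for trans: E = 0.19 kcal/mol.
The cis isomer is lower by 0.19 kcal/mol.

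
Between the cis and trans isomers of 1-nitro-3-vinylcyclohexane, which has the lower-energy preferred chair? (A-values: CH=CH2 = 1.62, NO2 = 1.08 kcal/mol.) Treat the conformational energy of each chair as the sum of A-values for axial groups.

At 1,3 positions (parity same): cis → (e,e or a,a); trans → (a,e or e,a).
Best chair for cis: E = 0.00 kcal/mol; best chair for trans: E = 1.08 kcal/mol.
The cis isomer is lower by 1.08 kcal/mol.

cis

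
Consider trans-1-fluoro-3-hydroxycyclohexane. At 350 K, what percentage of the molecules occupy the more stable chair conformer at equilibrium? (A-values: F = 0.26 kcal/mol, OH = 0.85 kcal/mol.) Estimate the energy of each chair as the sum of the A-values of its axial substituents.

70.0%

C1 and C3 have the same parity, so for the trans isomer the two substituents are one axial and one equatorial in each chair.
Chair I (fluoro axial, hydroxyl equatorial): E = 0.26 kcal/mol; chair II (fluoro equatorial, hydroxyl axial): E = 0.85 kcal/mol.
ΔG = 0.59 kcal/mol between the two chairs.
K = exp(ΔG/RT) with R = 1.987×10⁻³ kcal mol⁻¹ K⁻¹ and T = 350 K gives K ≈ 2.34.
Fraction in the lower-energy chair = K/(K+1) = 70.0%.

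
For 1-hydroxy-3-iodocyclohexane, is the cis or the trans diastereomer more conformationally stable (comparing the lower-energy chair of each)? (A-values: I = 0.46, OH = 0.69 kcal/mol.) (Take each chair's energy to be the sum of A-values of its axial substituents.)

At 1,3 positions (parity same): cis → (e,e or a,a); trans → (a,e or e,a).
Best chair for cis: E = 0.00 kcal/mol; best chair for trans: E = 0.46 kcal/mol.
The cis isomer is lower by 0.46 kcal/mol.

cis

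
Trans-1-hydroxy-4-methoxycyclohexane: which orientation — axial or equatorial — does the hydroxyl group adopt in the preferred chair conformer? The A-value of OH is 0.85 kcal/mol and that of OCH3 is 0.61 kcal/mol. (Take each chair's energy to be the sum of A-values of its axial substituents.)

C1 and C4 have opposite parity, so for the trans isomer the two substituents are e,e in one chair and a,a in the other.
Chair I (hydroxyl axial, methoxy axial): E = 1.46 kcal/mol.
Chair II (hydroxyl equatorial, methoxy equatorial): E = 0.00 kcal/mol.
Chair II is the more stable (lower-energy) conformer, and in that chair the hydroxyl group is equatorial.

equatorial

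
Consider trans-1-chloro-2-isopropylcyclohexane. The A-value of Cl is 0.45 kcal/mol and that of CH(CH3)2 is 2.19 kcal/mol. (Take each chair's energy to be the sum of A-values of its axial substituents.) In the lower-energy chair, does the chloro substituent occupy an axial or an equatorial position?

C1 and C2 have opposite parity, so for the trans isomer the two substituents are e,e in one chair and a,a in the other.
Chair I (chloro axial, isopropyl axial): E = 2.64 kcal/mol.
Chair II (chloro equatorial, isopropyl equatorial): E = 0.00 kcal/mol.
Chair II is the more stable (lower-energy) conformer, and in that chair the chloro group is equatorial.

equatorial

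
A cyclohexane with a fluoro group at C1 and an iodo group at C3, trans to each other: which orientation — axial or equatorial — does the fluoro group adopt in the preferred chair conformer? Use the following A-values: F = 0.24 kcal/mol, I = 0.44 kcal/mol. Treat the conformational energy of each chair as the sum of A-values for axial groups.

C1 and C3 have the same parity, so for the trans isomer the two substituents are one axial and one equatorial in each chair.
Chair I (fluoro axial, iodo equatorial): E = 0.24 kcal/mol.
Chair II (fluoro equatorial, iodo axial): E = 0.44 kcal/mol.
Chair I is the more stable (lower-energy) conformer, and in that chair the fluoro group is axial.

axial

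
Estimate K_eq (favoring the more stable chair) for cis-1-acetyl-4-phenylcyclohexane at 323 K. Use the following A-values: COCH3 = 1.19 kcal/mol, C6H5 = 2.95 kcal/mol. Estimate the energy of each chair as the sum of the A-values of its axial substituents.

C1 and C4 have opposite parity, so for the cis isomer the two substituents are one axial and one equatorial in each chair.
Chair I (acetyl axial, phenyl equatorial): E = 1.19 kcal/mol; chair II (acetyl equatorial, phenyl axial): E = 2.95 kcal/mol.
ΔG = 1.76 kcal/mol between the two chairs.
K = exp(ΔG/RT) with R = 1.987×10⁻³ kcal mol⁻¹ K⁻¹ and T = 323 K gives K ≈ 15.5.

K ≈ 15.5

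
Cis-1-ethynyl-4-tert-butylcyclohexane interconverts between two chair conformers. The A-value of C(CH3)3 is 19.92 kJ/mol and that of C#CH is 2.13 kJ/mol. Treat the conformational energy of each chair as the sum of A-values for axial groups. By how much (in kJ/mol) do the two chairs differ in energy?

17.79 kJ/mol

C1 and C4 have opposite parity, so for the cis isomer the two substituents are one axial and one equatorial in each chair.
Chair I (tert-butyl axial, ethynyl equatorial): E = 19.92 kJ/mol.
Chair II (tert-butyl equatorial, ethynyl axial): E = 2.13 kJ/mol.
ΔE = 19.92 − 2.13 = 17.79 kJ/mol; chair II is more stable.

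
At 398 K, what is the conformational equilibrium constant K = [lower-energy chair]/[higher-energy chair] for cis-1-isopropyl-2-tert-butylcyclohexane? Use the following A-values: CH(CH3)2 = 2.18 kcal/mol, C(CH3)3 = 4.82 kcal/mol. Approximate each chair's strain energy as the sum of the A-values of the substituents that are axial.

C1 and C2 have opposite parity, so for the cis isomer the two substituents are one axial and one equatorial in each chair.
Chair I (isopropyl axial, tert-butyl equatorial): E = 2.18 kcal/mol; chair II (isopropyl equatorial, tert-butyl axial): E = 4.82 kcal/mol.
ΔG = 2.64 kcal/mol between the two chairs.
K = exp(ΔG/RT) with R = 1.987×10⁻³ kcal mol⁻¹ K⁻¹ and T = 398 K gives K ≈ 28.2.

K ≈ 28.2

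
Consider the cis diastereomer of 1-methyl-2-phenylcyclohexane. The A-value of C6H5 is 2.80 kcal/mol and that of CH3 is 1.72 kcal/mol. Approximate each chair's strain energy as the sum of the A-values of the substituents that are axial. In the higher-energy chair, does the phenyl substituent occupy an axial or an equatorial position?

C1 and C2 have opposite parity, so for the cis isomer the two substituents are one axial and one equatorial in each chair.
Chair I (phenyl axial, methyl equatorial): E = 2.80 kcal/mol.
Chair II (phenyl equatorial, methyl axial): E = 1.72 kcal/mol.
Chair I is the less stable (higher-energy) conformer, and in that chair the phenyl group is axial.

axial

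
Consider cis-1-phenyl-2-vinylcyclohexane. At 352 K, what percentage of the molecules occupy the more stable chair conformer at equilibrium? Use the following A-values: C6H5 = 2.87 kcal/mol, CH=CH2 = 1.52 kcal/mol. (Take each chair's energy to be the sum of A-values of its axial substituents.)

C1 and C2 have opposite parity, so for the cis isomer the two substituents are one axial and one equatorial in each chair.
Chair I (phenyl axial, vinyl equatorial): E = 2.87 kcal/mol; chair II (phenyl equatorial, vinyl axial): E = 1.52 kcal/mol.
ΔG = 1.35 kcal/mol between the two chairs.
K = exp(ΔG/RT) with R = 1.987×10⁻³ kcal mol⁻¹ K⁻¹ and T = 352 K gives K ≈ 6.89.
Fraction in the lower-energy chair = K/(K+1) = 87.3%.

87.3%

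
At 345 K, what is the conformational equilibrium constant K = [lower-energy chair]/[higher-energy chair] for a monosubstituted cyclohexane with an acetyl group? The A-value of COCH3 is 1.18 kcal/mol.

K ≈ 5.59

One chair has the acetyl group axial (E = 1.18 kcal/mol) and the other has it equatorial (E = 0).
ΔG = 1.18 kcal/mol between the two chairs.
K = exp(ΔG/RT) with R = 1.987×10⁻³ kcal mol⁻¹ K⁻¹ and T = 345 K gives K ≈ 5.59.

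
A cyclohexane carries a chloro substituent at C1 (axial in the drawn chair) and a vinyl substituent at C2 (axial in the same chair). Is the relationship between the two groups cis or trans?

C1 and C2 have opposite parity, so their axial bonds point in opposite directions.
With opposite-parity carbons, two substituents on the same face are one axial and one equatorial; opposite faces give both axial or both equatorial.
Here the groups are axial/axial → opposite face → trans.

trans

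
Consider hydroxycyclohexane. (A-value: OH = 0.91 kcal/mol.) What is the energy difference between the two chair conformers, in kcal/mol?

A monosubstituted cyclohexane has one chair with the hydroxyl group axial (E = A = 0.91 kcal/mol) and one with it equatorial (E = 0).
ΔE = 0.91 − 0 = 0.91 kcal/mol.

0.91 kcal/mol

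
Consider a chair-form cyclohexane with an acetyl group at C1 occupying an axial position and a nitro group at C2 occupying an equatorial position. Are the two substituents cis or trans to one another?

cis

C1 and C2 have opposite parity, so their axial bonds point in opposite directions.
With opposite-parity carbons, two substituents on the same face are one axial and one equatorial; opposite faces give both axial or both equatorial.
Here the groups are axial/equatorial → same face → cis.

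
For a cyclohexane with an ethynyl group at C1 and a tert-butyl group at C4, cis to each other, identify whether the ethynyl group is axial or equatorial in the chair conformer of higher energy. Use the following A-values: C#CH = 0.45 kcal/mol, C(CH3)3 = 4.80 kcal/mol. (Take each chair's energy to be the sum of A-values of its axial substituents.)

C1 and C4 have opposite parity, so for the cis isomer the two substituents are one axial and one equatorial in each chair.
Chair I (ethynyl axial, tert-butyl equatorial): E = 0.45 kcal/mol.
Chair II (ethynyl equatorial, tert-butyl axial): E = 4.80 kcal/mol.
Chair II is the less stable (higher-energy) conformer, and in that chair the ethynyl group is equatorial.

equatorial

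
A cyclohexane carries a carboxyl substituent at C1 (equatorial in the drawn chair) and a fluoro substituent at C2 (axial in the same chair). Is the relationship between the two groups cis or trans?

C1 and C2 have opposite parity, so their axial bonds point in opposite directions.
With opposite-parity carbons, two substituents on the same face are one axial and one equatorial; opposite faces give both axial or both equatorial.
Here the groups are equatorial/axial → same face → cis.

cis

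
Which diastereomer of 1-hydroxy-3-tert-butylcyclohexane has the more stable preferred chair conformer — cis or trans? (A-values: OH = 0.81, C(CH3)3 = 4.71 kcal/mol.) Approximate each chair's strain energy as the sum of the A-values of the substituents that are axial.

cis

At 1,3 positions (parity same): cis → (e,e or a,a); trans → (a,e or e,a).
Best chair for cis: E = 0.00 kcal/mol; best chair for trans: E = 0.81 kcal/mol.
The cis isomer is lower by 0.81 kcal/mol.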